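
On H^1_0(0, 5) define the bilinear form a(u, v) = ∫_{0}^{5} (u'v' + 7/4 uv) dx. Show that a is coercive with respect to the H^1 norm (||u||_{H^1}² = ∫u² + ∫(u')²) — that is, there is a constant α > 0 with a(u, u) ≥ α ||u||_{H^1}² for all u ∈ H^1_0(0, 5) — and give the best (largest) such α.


α = 1

Coercivity of a(·,·) on H^1_0(0, 5) means a(u, u) ≥ α ||u||_{H^1}² for every u ∈ H^1_0.
The interval has length L = 5, and Poincaré/coercivity depend only on L. Here a(u, u) = ∫(u')² + (7/4)·∫u².
Here c = 7/4 ≥ 1, so a(u,u) = ∫(u')² + c∫u² ≥ ∫(u')² + ∫u² = ||u||_{H^1}², i.e. α = 1 works. No larger α is possible: a(u,u) ≥ α||u||_{H^1}² means (1−α)∫(u')² ≥ (α−c)∫u², and for the modes u_n = sin(nπ(x−x₀)/L) (x₀ the left endpoint) one has ∫u_n²/∫(u_n')² = (L/(nπ))² → 0, so a(u_n,u_n)/||u_n||_{H^1}² → 1. Hence the optimal constant is α = 1.
Therefore α = 1.


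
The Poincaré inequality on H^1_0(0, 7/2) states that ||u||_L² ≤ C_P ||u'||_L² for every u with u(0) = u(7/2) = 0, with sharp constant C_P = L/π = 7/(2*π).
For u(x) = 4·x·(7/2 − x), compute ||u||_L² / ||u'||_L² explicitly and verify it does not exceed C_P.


||u||_L² / ||u'||_L² = 7*sqrt(10)/20 < C_P = 7/(2*π).

u(x) = 4·x·(7/2 − x), so u'(x) = 14 - 8*x.
u(x) = 4·x·(7/2 − x) vanishes at x = 0 and x = 7/2, so u ∈ H^1_0(0, 7/2). Differentiate via the product rule and integrate the resulting polynomials term by term.
  ∫_0^7/2 u² dx = ∫_0^7/2 (16*x^4 - 112*x^3 + 196*x^2) dx. Term by term:
    ∫_0^7/2 16*x^4 dx = 16807/10;  ∫_0^7/2 -112*x^3 dx = -16807/4;  ∫_0^7/2 196*x^2 dx = 16807/6.
  Sum: 16807/10 − 16807/4 + 16807/6 = 16807/60.
  ∫_0^7/2 (u')² dx = ∫_0^7/2 (64*x^2 - 224*x + 196) dx. Term by term:
    ∫_0^7/2 64*x^2 dx = 2744/3;  ∫_0^7/2 -224*x dx = -1372;  ∫_0^7/2 196 dx = 686.
  Sum: 2744/3 − 1372 + 686 = 686/3.
∫_0^7/2 u² dx = 16807/60, so ||u||_L² = 49*sqrt(105)/30.
∫_0^7/2 (u')² dx = 686/3, so ||u'||_L² = 7*sqrt(42)/3.
Ratio ||u||_L² / ||u'||_L² = 7*sqrt(10)/20.
Sharp Poincaré constant on H^1_0(0, 7/2) is C_P = L/π = 7/(2*π), achieved by sin(2*π/7·x).
A polynomial bump cannot attain the sharp Poincaré constant (only the first sine eigenfunction does), so the ratio is strictly less than C_P, consistent with ||u||_L² ≤ C_P ||u'||_L².


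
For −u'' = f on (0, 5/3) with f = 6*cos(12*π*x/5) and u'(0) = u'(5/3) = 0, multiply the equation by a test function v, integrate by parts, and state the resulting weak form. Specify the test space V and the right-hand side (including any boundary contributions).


V = H^1(0, 5/3) (no boundary constraint on v; u is determined up to an additive constant); weak form: ∫_0^5/3 u'v' dx = ∫_0^5/3 (6*cos(12*π*x/5)) v dx for all v ∈ V.

Multiply both sides by a test function v and integrate from 0 to 5/3:
  ∫_0^5/3 −u''(x) v(x) dx = ∫_0^5/3 f(x) v(x) dx.
Integrate the LHS by parts once:
  ∫_0^5/3 −u'' v dx = −[u'(x) v(x)]_0^5/3 + ∫_0^5/3 u'(x) v'(x) dx.
Thus ∫_0^5/3 u'(x) v'(x) dx = ∫_0^5/3 f(x) v(x) dx + [u'(x) v(x)]_0^5/3.
Choose V so that boundary terms are either known or forced to vanish.
u has homogeneous Neumann: u'(0) = u'(5/3) = 0. So [u' v]_0^5/3 = 0·v(5/3) − 0·v(0) = 0 for any v; take V = H^1(0, 5/3).
Weak formulation: find u (satisfying any essential BC) such that ∫_0^5/3 u'(x) v'(x) dx = ∫_0^5/3 f v dx for all v ∈ V (homogeneous Neumann, so boundary terms vanish).
Substituting f(x) = 6*cos(12*π*x/5), the right-hand side is ∫_0^5/3 (6*cos(12*π*x/5)) v dx.
Compatibility check (pure Neumann): taking v ≡ 1 ∈ V gives 0 = ∫_0^5/3 f dx + (0) − (0), i.e. ∫_0^5/3 f dx must equal u'(0) − u'(5/3) = 0. Indeed ∫_0^5/3 (6*cos(12*π*x/5)) dx = 0, so the data are compatible. The solution is then unique only up to an additive constant (fix it e.g. by requiring ∫_0^5/3 u dx = 0).


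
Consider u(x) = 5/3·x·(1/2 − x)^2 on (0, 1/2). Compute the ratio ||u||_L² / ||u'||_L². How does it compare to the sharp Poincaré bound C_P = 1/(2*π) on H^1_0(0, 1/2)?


||u||_L² / ||u'||_L² = sqrt(14)/28 < C_P = 1/(2*π).

u(x) = 5/3·x·(1/2 − x)^2, so u'(x) = 5*x^2 - 10*x/3 + 5/12.
u(x) = 5/3·x·(1/2 − x)^2 vanishes at x = 0 and x = 1/2, so u ∈ H^1_0(0, 1/2). Differentiate via the product rule and integrate the resulting polynomials term by term.
  ∫_0^1/2 u² dx = ∫_0^1/2 (25*x^6/9 - 50*x^5/9 + 25*x^4/6 - 25*x^3/18 + 25*x^2/144) dx. Term by term:
    ∫_0^1/2 25*x^6/9 dx = 25/8064;  ∫_0^1/2 -50*x^5/9 dx = -25/1728;  ∫_0^1/2 25*x^4/6 dx = 5/192;
    ∫_0^1/2 -25*x^3/18 dx = -25/1152;  ∫_0^1/2 25*x^2/144 dx = 25/3456.
  Sum: 25/8064 − 25/1728 + 5/192 − 25/1152 + 25/3456 = 5/24192.
  ∫_0^1/2 (u')² dx = ∫_0^1/2 (25*x^4 - 100*x^3/3 + 275*x^2/18 - 25*x/9 + 25/144) dx. Term by term:
    ∫_0^1/2 25*x^4 dx = 5/32;  ∫_0^1/2 -100*x^3/3 dx = -25/48;  ∫_0^1/2 275*x^2/18 dx = 275/432;
    ∫_0^1/2 -25*x/9 dx = -25/72;  ∫_0^1/2 25/144 dx = 25/288.
  Sum: 5/32 − 25/48 + 275/432 − 25/72 + 25/288 = 5/432.
∫_0^1/2 u² dx = 5/24192, so ||u||_L² = sqrt(210)/1008.
∫_0^1/2 (u')² dx = 5/432, so ||u'||_L² = sqrt(15)/36.
Ratio ||u||_L² / ||u'||_L² = sqrt(14)/28.
Sharp Poincaré constant on H^1_0(0, 1/2) is C_P = L/π = 1/(2*π), achieved by sin(2*π·x).
A polynomial bump cannot attain the sharp Poincaré constant (only the first sine eigenfunction does), so the ratio is strictly less than C_P, consistent with ||u||_L² ≤ C_P ||u'||_L².


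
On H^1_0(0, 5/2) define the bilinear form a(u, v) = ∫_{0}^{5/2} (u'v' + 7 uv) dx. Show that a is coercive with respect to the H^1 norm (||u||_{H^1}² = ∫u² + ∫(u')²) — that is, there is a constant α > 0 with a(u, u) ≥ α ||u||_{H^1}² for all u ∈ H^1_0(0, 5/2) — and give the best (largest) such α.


α = 1

Coercivity of a(·,·) on H^1_0(0, 5/2) means a(u, u) ≥ α ||u||_{H^1}² for every u ∈ H^1_0.
The interval has length L = 5/2, and Poincaré/coercivity depend only on L. Here a(u, u) = ∫(u')² + (7)·∫u².
Here c = 7 ≥ 1, so a(u,u) = ∫(u')² + c∫u² ≥ ∫(u')² + ∫u² = ||u||_{H^1}², i.e. α = 1 works. No larger α is possible: a(u,u) ≥ α||u||_{H^1}² means (1−α)∫(u')² ≥ (α−c)∫u², and for the modes u_n = sin(nπ(x−x₀)/L) (x₀ the left endpoint) one has ∫u_n²/∫(u_n')² = (L/(nπ))² → 0, so a(u_n,u_n)/||u_n||_{H^1}² → 1. Hence the optimal constant is α = 1.
Therefore α = 1.


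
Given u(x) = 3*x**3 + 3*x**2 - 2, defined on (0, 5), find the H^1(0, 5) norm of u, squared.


||u||_{H^1}^2 = 1537140/7

The H^1 norm (squared) on an interval (0, L) is
  ||u||_{H^1}^2 = ∫_0^L u(x)^2 dx + ∫_0^L u'(x)^2 dx.
Compute u'(x) = 9*x**2 + 6*x.
Then u(x)^2 = 9*x**6 + 18*x**5 + 9*x**4 - 12*x**3 - 12*x**2 + 4 and u'(x)^2 = 81*x**4 + 108*x**3 + 36*x**2.
Integrate each monomial from 0 to 5 using ∫_0^5 c·x^n dx = c·5^(n+1)/(n+1):
  ∫_0^5 u(x)^2 dx = ∫_0^5 (9*x^6 + 18*x^5 + 9*x^4 - 12*x^3 - 12*x^2 + 4) dx. Term by term:
    ∫_0^5 9*x^6 dx = 703125/7;  ∫_0^5 18*x^5 dx = 46875;  ∫_0^5 9*x^4 dx = 5625;
    ∫_0^5 -12*x^3 dx = -1875;  ∫_0^5 -12*x^2 dx = -500;  ∫_0^5 4 dx = 20.
  Sum: 703125/7 + 46875 + 5625 − 1875 − 500 + 20 = 1054140/7.
  ∫_0^5 u'(x)^2 dx = ∫_0^5 (81*x^4 + 108*x^3 + 36*x^2) dx. Term by term:
    ∫_0^5 81*x^4 dx = 50625;  ∫_0^5 108*x^3 dx = 16875;  ∫_0^5 36*x^2 dx = 1500.
  Sum: 50625 + 16875 + 1500 = 69000.
Adding: ||u||_{H^1}^2 = 1054140/7 + 69000 = 1537140/7.


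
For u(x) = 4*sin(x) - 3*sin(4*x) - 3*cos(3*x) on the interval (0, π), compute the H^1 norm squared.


||u||_{H^1(0,π)}^2 = 1440/7 + 275*π/2

u'(x) = 9*sin(3*x) + 4*cos(x) - 12*cos(4*x).
Expand u² and (u')² and integrate term by term on (0, π), using: for integers n ≥ 1, ∫_0^π sin²(nx) dx = ∫_0^π cos²(nx) dx = π/2; for n ≠ n', ∫_0^π sin(nx)sin(n'x) dx = ∫_0^π cos(nx)cos(n'x) dx = 0; and by product-to-sum, ∫_0^π sin(nx)cos(n'x) dx = ½∫_0^π [sin((n+n')x) + sin((n−n')x)] dx, which is 0 when n+n' is even and 2n/(n²−n'²) when n+n' is odd (it need not vanish on (0, π)).
  u² squared terms: (-3)²·∫cos(3x)² dx = 9·π/2 = 9*π/2;  (-3)²·∫sin(4x)² dx = 9·π/2 = 9*π/2;  (4)²·∫sin(x)² dx = 16·π/2 = 8*π.
  u² cross terms: 2·(-3)·(-3)·∫cos(3x)·sin(4x) dx = 18·(8/7) = 144/7;  2·(-3)·(4)·∫cos(3x)·sin(x) dx = -24·(0) = 0;  2·(-3)·(4)·∫sin(4x)·sin(x) dx = -24·(0) = 0.
  So ∫_0^π u² dx = 9*π/2 + 9*π/2 + 8*π + 144/7 + 0 + 0 = 144/7 + 17*π.
  (u')² squared terms: (-12)²·∫cos(4x)² dx = 144·π/2 = 72*π;  (4)²·∫cos(x)² dx = 16·π/2 = 8*π;  (9)²·∫sin(3x)² dx = 81·π/2 = 81*π/2.
  (u')² cross terms: 2·(-12)·(4)·∫cos(4x)·cos(x) dx = -96·(0) = 0;  2·(-12)·(9)·∫cos(4x)·sin(3x) dx = -216·(-6/7) = 1296/7;  2·(4)·(9)·∫cos(x)·sin(3x) dx = 72·(0) = 0.
  So ∫_0^π (u')² dx = 72*π + 8*π + 81*π/2 + 0 + 1296/7 + 0 = 1296/7 + 241*π/2.
||u||_{H^1}^2 = (144/7 + 17*π) + (1296/7 + 241*π/2) = 1440/7 + 275*π/2.


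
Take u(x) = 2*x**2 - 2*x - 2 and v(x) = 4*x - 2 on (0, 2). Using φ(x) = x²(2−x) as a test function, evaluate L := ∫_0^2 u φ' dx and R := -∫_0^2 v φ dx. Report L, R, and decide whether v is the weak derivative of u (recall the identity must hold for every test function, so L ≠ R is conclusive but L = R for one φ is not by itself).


LHS = -56/15, RHS = -56/15. Yes, v = u' weakly.

u(x) = 2*x**2 - 2*x - 2, classical derivative u'(x) = 4*x - 2.
φ(x) = x²(2−x), so φ'(x) = x*(4 - 3*x).
Note φ(0) = φ(2) = 0, so the boundary term u·φ vanishes.
LHS = ∫_0^2 u(x) φ'(x) dx = ∫_0^2 (-6*x^4 + 14*x^3 - 2*x^2 - 8*x) dx. Term by term:
  ∫_0^2 -6*x^4 dx = -192/5;  ∫_0^2 14*x^3 dx = 56;  ∫_0^2 -2*x^2 dx = -16/3;
  ∫_0^2 -8*x dx = -16.
Sum: -192/5 + 56 − 16/3 − 16 = -56/15.
So LHS = -56/15.
∫_0^2 v(x) φ(x) dx = ∫_0^2 (-4*x^4 + 10*x^3 - 4*x^2) dx. Term by term:
  ∫_0^2 -4*x^4 dx = -128/5;  ∫_0^2 10*x^3 dx = 40;  ∫_0^2 -4*x^2 dx = -32/3.
Sum: -128/5 + 40 − 32/3 = 56/15.
So RHS = -∫_0^2 v(x) φ(x) dx = -56/15.
LHS = RHS, so the identity holds for this test φ.
Moreover u is smooth here and v(x) = u'(x) = 4*x - 2 pointwise, so the identity holds for every test function. Hence v is the weak derivative of u.


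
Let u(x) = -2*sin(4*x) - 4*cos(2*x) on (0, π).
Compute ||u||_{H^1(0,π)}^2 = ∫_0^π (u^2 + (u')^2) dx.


||u||_{H^1(0,π)}^2 = 74*π

u'(x) = 8*sin(2*x) - 8*cos(4*x).
Expand u² and (u')² and integrate term by term on (0, π), using: for integers n ≥ 1, ∫_0^π sin²(nx) dx = ∫_0^π cos²(nx) dx = π/2; for n ≠ n', ∫_0^π sin(nx)sin(n'x) dx = ∫_0^π cos(nx)cos(n'x) dx = 0; and by product-to-sum, ∫_0^π sin(nx)cos(n'x) dx = ½∫_0^π [sin((n+n')x) + sin((n−n')x)] dx, which is 0 when n+n' is even and 2n/(n²−n'²) when n+n' is odd (it need not vanish on (0, π)).
  u² squared terms: (-4)²·∫cos(2x)² dx = 16·π/2 = 8*π;  (-2)²·∫sin(4x)² dx = 4·π/2 = 2*π.
  u² cross terms: 2·(-4)·(-2)·∫cos(2x)·sin(4x) dx = 16·(0) = 0.
  So ∫_0^π u² dx = 8*π + 2*π + 0 = 10*π.
  (u')² squared terms: (-8)²·∫cos(4x)² dx = 64·π/2 = 32*π;  (8)²·∫sin(2x)² dx = 64·π/2 = 32*π.
  (u')² cross terms: 2·(-8)·(8)·∫cos(4x)·sin(2x) dx = -128·(0) = 0.
  So ∫_0^π (u')² dx = 32*π + 32*π + 0 = 64*π.
||u||_{H^1}^2 = (10*π) + (64*π) = 74*π.


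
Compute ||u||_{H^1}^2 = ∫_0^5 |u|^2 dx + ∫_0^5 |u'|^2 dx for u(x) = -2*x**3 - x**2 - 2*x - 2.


||u||_{H^1}^2 = 1901540/21

The H^1 norm (squared) on an interval (0, L) is
  ||u||_{H^1}^2 = ∫_0^L u(x)^2 dx + ∫_0^L u'(x)^2 dx.
Compute u'(x) = -6*x**2 - 2*x - 2.
Then u(x)^2 = 4*x**6 + 4*x**5 + 9*x**4 + 12*x**3 + 8*x**2 + 8*x + 4 and u'(x)^2 = 36*x**4 + 24*x**3 + 28*x**2 + 8*x + 4.
Integrate each monomial from 0 to 5 using ∫_0^5 c·x^n dx = c·5^(n+1)/(n+1):
  ∫_0^5 u(x)^2 dx = ∫_0^5 (4*x^6 + 4*x^5 + 9*x^4 + 12*x^3 + 8*x^2 + 8*x + 4) dx. Term by term:
    ∫_0^5 4*x^6 dx = 312500/7;  ∫_0^5 4*x^5 dx = 31250/3;  ∫_0^5 9*x^4 dx = 5625;
    ∫_0^5 12*x^3 dx = 1875;  ∫_0^5 8*x^2 dx = 1000/3;  ∫_0^5 8*x dx = 100;
    ∫_0^5 4 dx = 20.
  Sum: 312500/7 + 31250/3 + 5625 + 1875 + 1000/3 + 100 + 20 = 441090/7.
  ∫_0^5 u'(x)^2 dx = ∫_0^5 (36*x^4 + 24*x^3 + 28*x^2 + 8*x + 4) dx. Term by term:
    ∫_0^5 36*x^4 dx = 22500;  ∫_0^5 24*x^3 dx = 3750;  ∫_0^5 28*x^2 dx = 3500/3;
    ∫_0^5 8*x dx = 100;  ∫_0^5 4 dx = 20.
  Sum: 22500 + 3750 + 3500/3 + 100 + 20 = 82610/3.
Adding: ||u||_{H^1}^2 = 441090/7 + 82610/3 = 1901540/21.


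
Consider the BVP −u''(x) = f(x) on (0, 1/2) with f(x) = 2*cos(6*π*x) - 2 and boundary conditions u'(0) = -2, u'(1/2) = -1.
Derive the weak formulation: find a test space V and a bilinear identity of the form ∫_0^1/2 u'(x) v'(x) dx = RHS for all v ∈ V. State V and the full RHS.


V = H^1(0, 1/2) (v unrestricted at boundary; u is determined up to an additive constant); weak form: ∫_0^1/2 u'v' dx = ∫_0^1/2 (2*cos(6*π*x) - 2) v dx − v(1/2) + 2·v(0) for all v ∈ V.

Multiply both sides by a test function v and integrate from 0 to 1/2:
  ∫_0^1/2 −u''(x) v(x) dx = ∫_0^1/2 f(x) v(x) dx.
Integrate the LHS by parts once:
  ∫_0^1/2 −u'' v dx = −[u'(x) v(x)]_0^1/2 + ∫_0^1/2 u'(x) v'(x) dx.
Thus ∫_0^1/2 u'(x) v'(x) dx = ∫_0^1/2 f(x) v(x) dx + [u'(x) v(x)]_0^1/2.
Choose V so that boundary terms are either known or forced to vanish.
u has inhomogeneous Neumann u'(0) = -2, u'(1/2) = -1. [u' v]_0^1/2 = (-1)·v(1/2) − (-2)·v(0) = − v(1/2) + 2·v(0). Take V = H^1(0, 1/2); boundary term becomes part of RHS.
Weak formulation: find u (satisfying any essential BC) such that ∫_0^1/2 u'(x) v'(x) dx = ∫_0^1/2 f v dx − v(1/2) + 2·v(0) for all v ∈ V (Neumann data are natural BCs: they enter the RHS as boundary terms).
Substituting f(x) = 2*cos(6*π*x) - 2, the right-hand side is ∫_0^1/2 (2*cos(6*π*x) - 2) v dx − v(1/2) + 2·v(0).
Compatibility check (pure Neumann): taking v ≡ 1 ∈ V gives 0 = ∫_0^1/2 f dx + (-1) − (-2), i.e. ∫_0^1/2 f dx must equal u'(0) − u'(1/2) = -1. Indeed ∫_0^1/2 (2*cos(6*π*x) - 2) dx = -1, so the data are compatible. The solution is then unique only up to an additive constant (fix it e.g. by requiring ∫_0^1/2 u dx = 0).


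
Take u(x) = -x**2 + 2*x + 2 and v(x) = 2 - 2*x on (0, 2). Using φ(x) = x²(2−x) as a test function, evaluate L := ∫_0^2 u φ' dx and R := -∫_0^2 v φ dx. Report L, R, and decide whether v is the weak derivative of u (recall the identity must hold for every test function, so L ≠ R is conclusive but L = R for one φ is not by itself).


LHS = 8/15, RHS = 8/15. Yes, v = u' weakly.

u(x) = -x**2 + 2*x + 2, classical derivative u'(x) = 2 - 2*x.
φ(x) = x²(2−x), so φ'(x) = x*(4 - 3*x).
Note φ(0) = φ(2) = 0, so the boundary term u·φ vanishes.
LHS = ∫_0^2 u(x) φ'(x) dx = ∫_0^2 (3*x^4 - 10*x^3 + 2*x^2 + 8*x) dx. Term by term:
  ∫_0^2 3*x^4 dx = 96/5;  ∫_0^2 -10*x^3 dx = -40;  ∫_0^2 2*x^2 dx = 16/3;
  ∫_0^2 8*x dx = 16.
Sum: 96/5 − 40 + 16/3 + 16 = 8/15.
So LHS = 8/15.
∫_0^2 v(x) φ(x) dx = ∫_0^2 (2*x^4 - 6*x^3 + 4*x^2) dx. Term by term:
  ∫_0^2 2*x^4 dx = 64/5;  ∫_0^2 -6*x^3 dx = -24;  ∫_0^2 4*x^2 dx = 32/3.
Sum: 64/5 − 24 + 32/3 = -8/15.
So RHS = -∫_0^2 v(x) φ(x) dx = 8/15.
LHS = RHS, so the identity holds for this test φ.
Moreover u is smooth here and v(x) = u'(x) = 2 - 2*x pointwise, so the identity holds for every test function. Hence v is the weak derivative of u.


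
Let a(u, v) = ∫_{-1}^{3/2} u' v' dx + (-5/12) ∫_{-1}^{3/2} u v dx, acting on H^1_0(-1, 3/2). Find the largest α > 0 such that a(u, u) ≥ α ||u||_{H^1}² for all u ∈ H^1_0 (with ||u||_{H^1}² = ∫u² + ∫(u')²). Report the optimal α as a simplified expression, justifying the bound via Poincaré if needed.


α = (-125 + 48*π^2)/(12*(25 + 4*π^2))

Coercivity of a(·,·) on H^1_0(-1, 3/2) means a(u, u) ≥ α ||u||_{H^1}² for every u ∈ H^1_0.
The interval has length L = 5/2, and Poincaré/coercivity depend only on L. Here a(u, u) = ∫(u')² + (-5/12)·∫u².
Here c = -5/12 < 0 with |c| < (π/L)² = 4*π^2/25, so coercivity still holds. The condition a(u,u) ≥ α||u||_{H^1}² reads (1−α)∫(u')² ≥ (α−c)∫u². Any admissible α is ≤ 1 (rapidly oscillating u have ∫u²/∫(u')² → 0), and α = 1 would force 0 ≥ (1−c)∫u², impossible since c < 1; so 1−α > 0. By the sharp Poincaré inequality on H^1_0 of an interval of length L, ∫(u')² ≥ (π/L)²∫u² with equality for the first sine mode sin(π(x−x₀)/L) (x₀ the left endpoint), so the inequality holds for all u iff (1−α)(π/L)² ≥ α − c, i.e. α ≤ ((π/L)² + c)/((π/L)² + 1) = (1 + c(L/π)²)/(1 + (L/π)²). (Direct route, valid since c ≤ 0: Poincaré gives c∫u² ≥ c(L/π)²∫(u')², so a(u,u) ≥ (1 + c(L/π)²)∫(u')², while ||u||_{H^1}² ≤ (1 + (L/π)²)∫(u')²; dividing yields the same α.) With (π/L)² = 4*π^2/25 and c = -5/12, the largest admissible constant is α = ((π/L)² + c)/((π/L)² + 1).
Simplifying, α = (-125 + 48*π^2)/(12*(25 + 4*π^2)).


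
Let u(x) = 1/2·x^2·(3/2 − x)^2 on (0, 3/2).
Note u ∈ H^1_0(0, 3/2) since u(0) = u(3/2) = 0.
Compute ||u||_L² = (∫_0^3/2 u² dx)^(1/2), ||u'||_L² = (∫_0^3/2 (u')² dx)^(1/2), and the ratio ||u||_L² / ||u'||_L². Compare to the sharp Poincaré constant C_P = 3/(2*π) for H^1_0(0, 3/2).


||u||_L² / ||u'||_L² = sqrt(3)/4 < C_P = 3/(2*π).

u(x) = 1/2·x^2·(3/2 − x)^2, so u'(x) = x*(2*x - 3)*(4*x - 3)/4.
u(x) = 1/2·x^2·(3/2 − x)^2 vanishes at x = 0 and x = 3/2, so u ∈ H^1_0(0, 3/2). Differentiate via the product rule and integrate the resulting polynomials term by term.
  ∫_0^3/2 u² dx = ∫_0^3/2 (x^8/4 - 3*x^7/2 + 27*x^6/8 - 27*x^5/8 + 81*x^4/64) dx. Term by term:
    ∫_0^3/2 x^8/4 dx = 2187/2048;  ∫_0^3/2 -3*x^7/2 dx = -19683/4096;  ∫_0^3/2 27*x^6/8 dx = 59049/7168;
    ∫_0^3/2 -27*x^5/8 dx = -6561/1024;  ∫_0^3/2 81*x^4/64 dx = 19683/10240.
  Sum: 2187/2048 − 19683/4096 + 59049/7168 − 6561/1024 + 19683/10240 = 2187/143360.
  ∫_0^3/2 (u')² dx = ∫_0^3/2 (4*x^6 - 18*x^5 + 117*x^4/4 - 81*x^3/4 + 81*x^2/16) dx. Term by term:
    ∫_0^3/2 4*x^6 dx = 2187/224;  ∫_0^3/2 -18*x^5 dx = -2187/64;  ∫_0^3/2 117*x^4/4 dx = 28431/640;
    ∫_0^3/2 -81*x^3/4 dx = -6561/256;  ∫_0^3/2 81*x^2/16 dx = 729/128.
  Sum: 2187/224 − 2187/64 + 28431/640 − 6561/256 + 729/128 = 729/8960.
∫_0^3/2 u² dx = 2187/143360, so ||u||_L² = 27*sqrt(105)/2240.
∫_0^3/2 (u')² dx = 729/8960, so ||u'||_L² = 27*sqrt(35)/560.
Ratio ||u||_L² / ||u'||_L² = sqrt(3)/4.
Sharp Poincaré constant on H^1_0(0, 3/2) is C_P = L/π = 3/(2*π), achieved by sin(2*π/3·x).
A polynomial bump cannot attain the sharp Poincaré constant (only the first sine eigenfunction does), so the ratio is strictly less than C_P, consistent with ||u||_L² ≤ C_P ||u'||_L².


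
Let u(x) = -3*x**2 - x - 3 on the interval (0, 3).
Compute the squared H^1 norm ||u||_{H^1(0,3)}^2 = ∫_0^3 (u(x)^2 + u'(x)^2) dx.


||u||_{H^1}^2 = 11649/10

The H^1 norm (squared) on an interval (0, L) is
  ||u||_{H^1}^2 = ∫_0^L u(x)^2 dx + ∫_0^L u'(x)^2 dx.
Compute u'(x) = -6*x - 1.
Then u(x)^2 = 9*x**4 + 6*x**3 + 19*x**2 + 6*x + 9 and u'(x)^2 = 36*x**2 + 12*x + 1.
Integrate each monomial from 0 to 3 using ∫_0^3 c·x^n dx = c·3^(n+1)/(n+1):
  ∫_0^3 u(x)^2 dx = ∫_0^3 (9*x^4 + 6*x^3 + 19*x^2 + 6*x + 9) dx. Term by term:
    ∫_0^3 9*x^4 dx = 2187/5;  ∫_0^3 6*x^3 dx = 243/2;  ∫_0^3 19*x^2 dx = 171;
    ∫_0^3 6*x dx = 27;  ∫_0^3 9 dx = 27.
  Sum: 2187/5 + 243/2 + 171 + 27 + 27 = 7839/10.
  ∫_0^3 u'(x)^2 dx = ∫_0^3 (36*x^2 + 12*x + 1) dx. Term by term:
    ∫_0^3 36*x^2 dx = 324;  ∫_0^3 12*x dx = 54;  ∫_0^3 1 dx = 3.
  Sum: 324 + 54 + 3 = 381.
Adding: ||u||_{H^1}^2 = 7839/10 + 381 = 11649/10.


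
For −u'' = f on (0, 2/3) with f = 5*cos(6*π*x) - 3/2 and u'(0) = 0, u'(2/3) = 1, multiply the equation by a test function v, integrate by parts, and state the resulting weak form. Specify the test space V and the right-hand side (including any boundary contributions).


V = H^1(0, 2/3) (v unrestricted at boundary; u is determined up to an additive constant); weak form: ∫_0^2/3 u'v' dx = ∫_0^2/3 (5*cos(6*π*x) - 3/2) v dx + v(2/3) for all v ∈ V.

Multiply both sides by a test function v and integrate from 0 to 2/3:
  ∫_0^2/3 −u''(x) v(x) dx = ∫_0^2/3 f(x) v(x) dx.
Integrate the LHS by parts once:
  ∫_0^2/3 −u'' v dx = −[u'(x) v(x)]_0^2/3 + ∫_0^2/3 u'(x) v'(x) dx.
Thus ∫_0^2/3 u'(x) v'(x) dx = ∫_0^2/3 f(x) v(x) dx + [u'(x) v(x)]_0^2/3.
Choose V so that boundary terms are either known or forced to vanish.
u has inhomogeneous Neumann u'(0) = 0, u'(2/3) = 1. [u' v]_0^2/3 = (1)·v(2/3) − (0)·v(0) = v(2/3). Take V = H^1(0, 2/3); boundary term becomes part of RHS.
Weak formulation: find u (satisfying any essential BC) such that ∫_0^2/3 u'(x) v'(x) dx = ∫_0^2/3 f v dx + v(2/3) for all v ∈ V (Neumann data are natural BCs: they enter the RHS as boundary terms).
Substituting f(x) = 5*cos(6*π*x) - 3/2, the right-hand side is ∫_0^2/3 (5*cos(6*π*x) - 3/2) v dx + v(2/3).
Compatibility check (pure Neumann): taking v ≡ 1 ∈ V gives 0 = ∫_0^2/3 f dx + (1) − (0), i.e. ∫_0^2/3 f dx must equal u'(0) − u'(2/3) = -1. Indeed ∫_0^2/3 (5*cos(6*π*x) - 3/2) dx = -1, so the data are compatible. The solution is then unique only up to an additive constant (fix it e.g. by requiring ∫_0^2/3 u dx = 0).


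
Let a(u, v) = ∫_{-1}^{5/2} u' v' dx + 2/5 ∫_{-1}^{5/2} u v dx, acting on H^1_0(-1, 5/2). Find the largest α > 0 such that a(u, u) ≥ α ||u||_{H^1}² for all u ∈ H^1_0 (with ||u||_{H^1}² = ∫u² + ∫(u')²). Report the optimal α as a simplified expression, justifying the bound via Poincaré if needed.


α = 2*(49 + 10*π^2)/(5*(4*π^2 + 49))

Coercivity of a(·,·) on H^1_0(-1, 5/2) means a(u, u) ≥ α ||u||_{H^1}² for every u ∈ H^1_0.
The interval has length L = 7/2, and Poincaré/coercivity depend only on L. Here a(u, u) = ∫(u')² + (2/5)·∫u².
Here 0 < c = 2/5 < 1. The condition a(u,u) ≥ α||u||_{H^1}² reads (1−α)∫(u')² ≥ (α−c)∫u². Any admissible α is ≤ 1 (rapidly oscillating u have ∫u²/∫(u')² → 0), and α = 1 would force 0 ≥ (1−c)∫u², impossible since c < 1; so 1−α > 0. By the sharp Poincaré inequality on H^1_0 of an interval of length L, ∫(u')² ≥ (π/L)²∫u² with equality for the first sine mode sin(π(x−x₀)/L) (x₀ the left endpoint), so the inequality holds for all u iff (1−α)(π/L)² ≥ α − c, i.e. α ≤ ((π/L)² + c)/((π/L)² + 1) = (1 + c(L/π)²)/(1 + (L/π)²). With (π/L)² = 4*π^2/49 and c = 2/5, the largest admissible constant is α = ((π/L)² + c)/((π/L)² + 1).
Simplifying, α = 2*(49 + 10*π^2)/(5*(4*π^2 + 49)).


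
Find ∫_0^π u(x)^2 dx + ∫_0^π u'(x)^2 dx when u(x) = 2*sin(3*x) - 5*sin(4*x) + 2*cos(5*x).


||u||_{H^1(0,π)}^2 = 4160/9 + 569*π/2

u'(x) = -10*sin(5*x) + 6*cos(3*x) - 20*cos(4*x).
Expand u² and (u')² and integrate term by term on (0, π), using: for integers n ≥ 1, ∫_0^π sin²(nx) dx = ∫_0^π cos²(nx) dx = π/2; for n ≠ n', ∫_0^π sin(nx)sin(n'x) dx = ∫_0^π cos(nx)cos(n'x) dx = 0; and by product-to-sum, ∫_0^π sin(nx)cos(n'x) dx = ½∫_0^π [sin((n+n')x) + sin((n−n')x)] dx, which is 0 when n+n' is even and 2n/(n²−n'²) when n+n' is odd (it need not vanish on (0, π)).
  u² squared terms: (-5)²·∫sin(4x)² dx = 25·π/2 = 25*π/2;  (2)²·∫cos(5x)² dx = 4·π/2 = 2*π;  (2)²·∫sin(3x)² dx = 4·π/2 = 2*π.
  u² cross terms: 2·(-5)·(2)·∫sin(4x)·cos(5x) dx = -20·(-8/9) = 160/9;  2·(-5)·(2)·∫sin(4x)·sin(3x) dx = -20·(0) = 0;  2·(2)·(2)·∫cos(5x)·sin(3x) dx = 8·(0) = 0.
  So ∫_0^π u² dx = 25*π/2 + 2*π + 2*π + 160/9 + 0 + 0 = 160/9 + 33*π/2.
  (u')² squared terms: (-20)²·∫cos(4x)² dx = 400·π/2 = 200*π;  (-10)²·∫sin(5x)² dx = 100·π/2 = 50*π;  (6)²·∫cos(3x)² dx = 36·π/2 = 18*π.
  (u')² cross terms: 2·(-20)·(-10)·∫cos(4x)·sin(5x) dx = 400·(10/9) = 4000/9;  2·(-20)·(6)·∫cos(4x)·cos(3x) dx = -240·(0) = 0;  2·(-10)·(6)·∫sin(5x)·cos(3x) dx = -120·(0) = 0.
  So ∫_0^π (u')² dx = 200*π + 50*π + 18*π + 4000/9 + 0 + 0 = 4000/9 + 268*π.
||u||_{H^1}^2 = (160/9 + 33*π/2) + (4000/9 + 268*π) = 4160/9 + 569*π/2.


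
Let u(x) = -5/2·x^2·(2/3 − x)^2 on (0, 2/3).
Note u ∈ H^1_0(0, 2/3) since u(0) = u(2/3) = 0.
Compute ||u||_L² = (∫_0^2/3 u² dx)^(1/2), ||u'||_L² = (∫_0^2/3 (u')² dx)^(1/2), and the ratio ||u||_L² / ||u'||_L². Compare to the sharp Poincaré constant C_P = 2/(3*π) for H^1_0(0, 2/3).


||u||_L² / ||u'||_L² = sqrt(3)/9 < C_P = 2/(3*π).

u(x) = -5/2·x^2·(2/3 − x)^2, so u'(x) = 10*x*(-9*x^2 + 9*x - 2)/9.
u(x) = -5/2·x^2·(2/3 − x)^2 vanishes at x = 0 and x = 2/3, so u ∈ H^1_0(0, 2/3). Differentiate via the product rule and integrate the resulting polynomials term by term.
  ∫_0^2/3 u² dx = ∫_0^2/3 (25*x^8/4 - 50*x^7/3 + 50*x^6/3 - 200*x^5/27 + 100*x^4/81) dx. Term by term:
    ∫_0^2/3 25*x^8/4 dx = 3200/177147;  ∫_0^2/3 -50*x^7/3 dx = -1600/19683;  ∫_0^2/3 50*x^6/3 dx = 6400/45927;
    ∫_0^2/3 -200*x^5/27 dx = -6400/59049;  ∫_0^2/3 100*x^4/81 dx = 640/19683.
  Sum: 3200/177147 − 1600/19683 + 6400/45927 − 6400/59049 + 640/19683 = 320/1240029.
  ∫_0^2/3 (u')² dx = ∫_0^2/3 (100*x^6 - 200*x^5 + 1300*x^4/9 - 400*x^3/9 + 400*x^2/81) dx. Term by term:
    ∫_0^2/3 100*x^6 dx = 12800/15309;  ∫_0^2/3 -200*x^5 dx = -6400/2187;  ∫_0^2/3 1300*x^4/9 dx = 8320/2187;
    ∫_0^2/3 -400*x^3/9 dx = -1600/729;  ∫_0^2/3 400*x^2/81 dx = 3200/6561.
  Sum: 12800/15309 − 6400/2187 + 8320/2187 − 1600/729 + 3200/6561 = 320/45927.
∫_0^2/3 u² dx = 320/1240029, so ||u||_L² = 8*sqrt(105)/5103.
∫_0^2/3 (u')² dx = 320/45927, so ||u'||_L² = 8*sqrt(35)/567.
Ratio ||u||_L² / ||u'||_L² = sqrt(3)/9.
Sharp Poincaré constant on H^1_0(0, 2/3) is C_P = L/π = 2/(3*π), achieved by sin(3*π/2·x).
A polynomial bump cannot attain the sharp Poincaré constant (only the first sine eigenfunction does), so the ratio is strictly less than C_P, consistent with ||u||_L² ≤ C_P ||u'||_L².


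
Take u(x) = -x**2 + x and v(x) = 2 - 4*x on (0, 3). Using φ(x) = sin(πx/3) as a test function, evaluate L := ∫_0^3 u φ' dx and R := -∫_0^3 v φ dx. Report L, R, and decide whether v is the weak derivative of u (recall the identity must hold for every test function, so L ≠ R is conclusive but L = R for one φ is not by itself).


LHS = 12/π, RHS = 24/π. No, v is not the weak derivative of u.

u(x) = -x**2 + x, classical derivative u'(x) = 1 - 2*x.
φ(x) = sin(πx/3), so φ'(x) = π*cos(π*x/3)/3.
Note φ(0) = φ(3) = 0, so the boundary term u·φ vanishes.
LHS = ∫_0^3 u(x) φ'(x) dx = ∫_0^3 (-π*x^2*cos(π*x/3)/3 + π*x*cos(π*x/3)/3) dx. Term by term:
  ∫_0^3 -π*x^2*cos(π*x/3)/3 dx = 18/π;  ∫_0^3 π*x*cos(π*x/3)/3 dx = -6/π.
Sum: 18/π − 6/π = 12/π.
So LHS = 12/π.
∫_0^3 v(x) φ(x) dx = ∫_0^3 (-4*x*sin(π*x/3) + 2*sin(π*x/3)) dx. Term by term:
  ∫_0^3 2*sin(π*x/3) dx = 12/π;  ∫_0^3 -4*x*sin(π*x/3) dx = -36/π.
Sum: 12/π − 36/π = -24/π.
So RHS = -∫_0^3 v(x) φ(x) dx = 24/π.
LHS − RHS = -12/π ≠ 0, so the identity fails.
(For a valid weak derivative the identity must hold for EVERY test function, in particular this one. The failure shows v is NOT the weak derivative of u.)
Correct weak derivative would be u'(x) = 1 - 2*x.


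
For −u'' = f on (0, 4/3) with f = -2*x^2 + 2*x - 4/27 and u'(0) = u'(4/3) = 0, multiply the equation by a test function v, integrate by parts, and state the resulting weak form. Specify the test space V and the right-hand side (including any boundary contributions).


V = H^1(0, 4/3) (no boundary constraint on v; u is determined up to an additive constant); weak form: ∫_0^4/3 u'v' dx = ∫_0^4/3 (-2*x^2 + 2*x - 4/27) v dx for all v ∈ V.

Multiply both sides by a test function v and integrate from 0 to 4/3:
  ∫_0^4/3 −u''(x) v(x) dx = ∫_0^4/3 f(x) v(x) dx.
Integrate the LHS by parts once:
  ∫_0^4/3 −u'' v dx = −[u'(x) v(x)]_0^4/3 + ∫_0^4/3 u'(x) v'(x) dx.
Thus ∫_0^4/3 u'(x) v'(x) dx = ∫_0^4/3 f(x) v(x) dx + [u'(x) v(x)]_0^4/3.
Choose V so that boundary terms are either known or forced to vanish.
u has homogeneous Neumann: u'(0) = u'(4/3) = 0. So [u' v]_0^4/3 = 0·v(4/3) − 0·v(0) = 0 for any v; take V = H^1(0, 4/3).
Weak formulation: find u (satisfying any essential BC) such that ∫_0^4/3 u'(x) v'(x) dx = ∫_0^4/3 f v dx for all v ∈ V (homogeneous Neumann, so boundary terms vanish).
Substituting f(x) = -2*x^2 + 2*x - 4/27, the right-hand side is ∫_0^4/3 (-2*x^2 + 2*x - 4/27) v dx.
Compatibility check (pure Neumann): taking v ≡ 1 ∈ V gives 0 = ∫_0^4/3 f dx + (0) − (0), i.e. ∫_0^4/3 f dx must equal u'(0) − u'(4/3) = 0. Indeed ∫_0^4/3 (-2*x^2 + 2*x - 4/27) dx = 0, so the data are compatible. The solution is then unique only up to an additive constant (fix it e.g. by requiring ∫_0^4/3 u dx = 0).


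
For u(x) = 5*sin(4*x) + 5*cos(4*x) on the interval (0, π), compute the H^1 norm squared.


||u||_{H^1(0,π)}^2 = 425*π

u'(x) = -20*sin(4*x) + 20*cos(4*x).
Expand u² and (u')² and integrate term by term on (0, π), using: for integers n ≥ 1, ∫_0^π sin²(nx) dx = ∫_0^π cos²(nx) dx = π/2; for n ≠ n', ∫_0^π sin(nx)sin(n'x) dx = ∫_0^π cos(nx)cos(n'x) dx = 0; and by product-to-sum, ∫_0^π sin(nx)cos(n'x) dx = ½∫_0^π [sin((n+n')x) + sin((n−n')x)] dx, which is 0 when n+n' is even and 2n/(n²−n'²) when n+n' is odd (it need not vanish on (0, π)).
  u² squared terms: (5)²·∫cos(4x)² dx = 25·π/2 = 25*π/2;  (5)²·∫sin(4x)² dx = 25·π/2 = 25*π/2.
  u² cross terms: 2·(5)·(5)·∫cos(4x)·sin(4x) dx = 50·(0) = 0.
  So ∫_0^π u² dx = 25*π/2 + 25*π/2 + 0 = 25*π.
  (u')² squared terms: (-20)²·∫sin(4x)² dx = 400·π/2 = 200*π;  (20)²·∫cos(4x)² dx = 400·π/2 = 200*π.
  (u')² cross terms: 2·(-20)·(20)·∫sin(4x)·cos(4x) dx = -800·(0) = 0.
  So ∫_0^π (u')² dx = 200*π + 200*π + 0 = 400*π.
||u||_{H^1}^2 = (25*π) + (400*π) = 425*π.


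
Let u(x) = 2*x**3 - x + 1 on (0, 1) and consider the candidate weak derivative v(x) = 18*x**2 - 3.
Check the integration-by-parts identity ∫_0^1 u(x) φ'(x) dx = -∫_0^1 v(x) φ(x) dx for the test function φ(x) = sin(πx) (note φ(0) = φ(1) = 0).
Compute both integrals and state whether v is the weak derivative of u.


LHS = -4/π + 24/π^3, RHS = -12/π + 72/π^3. No, v is not the weak derivative of u.

u(x) = 2*x**3 - x + 1, classical derivative u'(x) = 6*x**2 - 1.
φ(x) = sin(πx), so φ'(x) = π*cos(π*x).
Note φ(0) = φ(1) = 0, so the boundary term u·φ vanishes.
LHS = ∫_0^1 u(x) φ'(x) dx = ∫_0^1 (2*π*x^3*cos(π*x) - π*x*cos(π*x) + π*cos(π*x)) dx. Term by term:
  ∫_0^1 π*cos(π*x) dx = 0;  ∫_0^1 -π*x*cos(π*x) dx = 2/π;  ∫_0^1 2*π*x^3*cos(π*x) dx = -6/π + 24/π^3.
Sum: 0 + 2/π + -6/π + 24/π^3 = -4/π + 24/π^3.
So LHS = -4/π + 24/π^3.
∫_0^1 v(x) φ(x) dx = ∫_0^1 (18*x^2*sin(π*x) - 3*sin(π*x)) dx. Term by term:
  ∫_0^1 -3*sin(π*x) dx = -6/π;  ∫_0^1 18*x^2*sin(π*x) dx = -72/π^3 + 18/π.
Sum: -6/π + -72/π^3 + 18/π = -72/π^3 + 12/π.
So RHS = -∫_0^1 v(x) φ(x) dx = -12/π + 72/π^3.
LHS − RHS = -48/π^3 + 8/π ≠ 0, so the identity fails.
(For a valid weak derivative the identity must hold for EVERY test function, in particular this one. The failure shows v is NOT the weak derivative of u.)
Correct weak derivative would be u'(x) = 6*x**2 - 1.


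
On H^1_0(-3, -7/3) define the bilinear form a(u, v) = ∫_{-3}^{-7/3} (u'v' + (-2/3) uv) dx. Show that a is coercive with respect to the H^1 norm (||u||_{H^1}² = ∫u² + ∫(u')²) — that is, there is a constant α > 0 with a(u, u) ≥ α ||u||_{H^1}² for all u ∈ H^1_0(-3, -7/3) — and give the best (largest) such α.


α = (-8 + 27*π^2)/(3*(4 + 9*π^2))

Coercivity of a(·,·) on H^1_0(-3, -7/3) means a(u, u) ≥ α ||u||_{H^1}² for every u ∈ H^1_0.
The interval has length L = 2/3, and Poincaré/coercivity depend only on L. Here a(u, u) = ∫(u')² + (-2/3)·∫u².
Here c = -2/3 < 0 with |c| < (π/L)² = 9*π^2/4, so coercivity still holds. The condition a(u,u) ≥ α||u||_{H^1}² reads (1−α)∫(u')² ≥ (α−c)∫u². Any admissible α is ≤ 1 (rapidly oscillating u have ∫u²/∫(u')² → 0), and α = 1 would force 0 ≥ (1−c)∫u², impossible since c < 1; so 1−α > 0. By the sharp Poincaré inequality on H^1_0 of an interval of length L, ∫(u')² ≥ (π/L)²∫u² with equality for the first sine mode sin(π(x−x₀)/L) (x₀ the left endpoint), so the inequality holds for all u iff (1−α)(π/L)² ≥ α − c, i.e. α ≤ ((π/L)² + c)/((π/L)² + 1) = (1 + c(L/π)²)/(1 + (L/π)²). (Direct route, valid since c ≤ 0: Poincaré gives c∫u² ≥ c(L/π)²∫(u')², so a(u,u) ≥ (1 + c(L/π)²)∫(u')², while ||u||_{H^1}² ≤ (1 + (L/π)²)∫(u')²; dividing yields the same α.) With (π/L)² = 9*π^2/4 and c = -2/3, the largest admissible constant is α = ((π/L)² + c)/((π/L)² + 1).
Simplifying, α = (-8 + 27*π^2)/(3*(4 + 9*π^2)).


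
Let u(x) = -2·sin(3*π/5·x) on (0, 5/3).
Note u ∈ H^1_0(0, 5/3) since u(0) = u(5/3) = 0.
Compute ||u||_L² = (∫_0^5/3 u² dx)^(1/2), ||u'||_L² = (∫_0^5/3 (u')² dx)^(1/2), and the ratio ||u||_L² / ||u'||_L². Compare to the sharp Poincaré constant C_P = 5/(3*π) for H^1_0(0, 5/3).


||u||_L² / ||u'||_L² = 5/(3*π) = C_P.

u(x) = -2·sin(3*π/5·x), so u'(x) = -6*π*cos(3*π*x/5)/5.
Writing u(x) = A·sin(kπx/L) with A = -2 and k = 1, use ∫_0^L sin²(kπx/L) dx = L/2 and ∫_0^L cos²(kπx/L) dx = L/2.
u² = 4·sin²(3*π/5·x) and (u')² = 36*π^2/25·cos²(3*π/5·x), and each of sin², cos² integrates to L/2 = 5/6 over (0, 5/3).
∫_0^5/3 u² dx = 10/3, so ||u||_L² = sqrt(30)/3.
∫_0^5/3 (u')² dx = 6*π^2/5, so ||u'||_L² = sqrt(30)*π/5.
Ratio ||u||_L² / ||u'||_L² = 5/(3*π).
Sharp Poincaré constant on H^1_0(0, 5/3) is C_P = L/π = 5/(3*π), achieved by sin(3*π/5·x).
This is the k = 1 eigenfunction (up to amplitude), so the ratio equals the sharp Poincaré constant exactly.


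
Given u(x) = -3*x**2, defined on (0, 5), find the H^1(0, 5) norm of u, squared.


||u||_{H^1}^2 = 7125

The H^1 norm (squared) on an interval (0, L) is
  ||u||_{H^1}^2 = ∫_0^L u(x)^2 dx + ∫_0^L u'(x)^2 dx.
Compute u'(x) = -6*x.
Then u(x)^2 = 9*x**4 and u'(x)^2 = 36*x**2.
Integrate each monomial from 0 to 5 using ∫_0^5 c·x^n dx = c·5^(n+1)/(n+1):
  ∫_0^5 u(x)^2 dx = ∫_0^5 (9*x^4) dx. Term by term:
    ∫_0^5 9*x^4 dx = 5625.
  ∫_0^5 u'(x)^2 dx = ∫_0^5 (36*x^2) dx. Term by term:
    ∫_0^5 36*x^2 dx = 1500.
Adding: ||u||_{H^1}^2 = 5625 + 1500 = 7125.


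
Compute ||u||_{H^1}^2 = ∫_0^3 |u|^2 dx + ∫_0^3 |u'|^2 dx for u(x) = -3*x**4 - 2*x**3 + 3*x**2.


||u||_{H^1}^2 = 5616297/70

The H^1 norm (squared) on an interval (0, L) is
  ||u||_{H^1}^2 = ∫_0^L u(x)^2 dx + ∫_0^L u'(x)^2 dx.
Compute u'(x) = -12*x**3 - 6*x**2 + 6*x.
Then u(x)^2 = 9*x**8 + 12*x**7 - 14*x**6 - 12*x**5 + 9*x**4 and u'(x)^2 = 144*x**6 + 144*x**5 - 108*x**4 - 72*x**3 + 36*x**2.
Integrate each monomial from 0 to 3 using ∫_0^3 c·x^n dx = c·3^(n+1)/(n+1):
  ∫_0^3 u(x)^2 dx = ∫_0^3 (9*x^8 + 12*x^7 - 14*x^6 - 12*x^5 + 9*x^4) dx. Term by term:
    ∫_0^3 9*x^8 dx = 19683;  ∫_0^3 12*x^7 dx = 19683/2;  ∫_0^3 -14*x^6 dx = -4374;
    ∫_0^3 -12*x^5 dx = -1458;  ∫_0^3 9*x^4 dx = 2187/5.
  Sum: 19683 + 19683/2 − 4374 − 1458 + 2187/5 = 241299/10.
  ∫_0^3 u'(x)^2 dx = ∫_0^3 (144*x^6 + 144*x^5 - 108*x^4 - 72*x^3 + 36*x^2) dx. Term by term:
    ∫_0^3 144*x^6 dx = 314928/7;  ∫_0^3 144*x^5 dx = 17496;  ∫_0^3 -108*x^4 dx = -26244/5;
    ∫_0^3 -72*x^3 dx = -1458;  ∫_0^3 36*x^2 dx = 324.
  Sum: 314928/7 + 17496 − 26244/5 − 1458 + 324 = 1963602/35.
Adding: ||u||_{H^1}^2 = 241299/10 + 1963602/35 = 5616297/70.


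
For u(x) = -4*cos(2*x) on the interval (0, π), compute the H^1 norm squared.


||u||_{H^1(0,π)}^2 = 40*π

u'(x) = 8*sin(2*x).
Expand u² and (u')² and integrate term by term on (0, π), using: for integers n ≥ 1, ∫_0^π sin²(nx) dx = ∫_0^π cos²(nx) dx = π/2; for n ≠ n', ∫_0^π sin(nx)sin(n'x) dx = ∫_0^π cos(nx)cos(n'x) dx = 0; and by product-to-sum, ∫_0^π sin(nx)cos(n'x) dx = ½∫_0^π [sin((n+n')x) + sin((n−n')x)] dx, which is 0 when n+n' is even and 2n/(n²−n'²) when n+n' is odd (it need not vanish on (0, π)).
  u² squared terms: (-4)²·∫cos(2x)² dx = 16·π/2 = 8*π.
  So ∫_0^π u² dx = 8*π.
  (u')² squared terms: (8)²·∫sin(2x)² dx = 64·π/2 = 32*π.
  So ∫_0^π (u')² dx = 32*π.
||u||_{H^1}^2 = (8*π) + (32*π) = 40*π.


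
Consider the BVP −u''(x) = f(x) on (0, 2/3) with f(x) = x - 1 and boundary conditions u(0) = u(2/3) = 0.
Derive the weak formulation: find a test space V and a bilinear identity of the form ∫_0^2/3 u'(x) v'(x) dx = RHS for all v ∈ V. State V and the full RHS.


V = H^1_0(0, 2/3) (so v(0) = v(2/3) = 0); weak form: ∫_0^2/3 u'v' dx = ∫_0^2/3 (x - 1) v dx for all v ∈ V.

Multiply both sides by a test function v and integrate from 0 to 2/3:
  ∫_0^2/3 −u''(x) v(x) dx = ∫_0^2/3 f(x) v(x) dx.
Integrate the LHS by parts once:
  ∫_0^2/3 −u'' v dx = −[u'(x) v(x)]_0^2/3 + ∫_0^2/3 u'(x) v'(x) dx.
Thus ∫_0^2/3 u'(x) v'(x) dx = ∫_0^2/3 f(x) v(x) dx + [u'(x) v(x)]_0^2/3.
Choose V so that boundary terms are either known or forced to vanish.
u is Dirichlet: u(0) = u(2/3) = 0. Let V = H^1_0(0, 2/3); then v(0) = v(2/3) = 0, and [u' v]_0^2/3 = 0.
Weak formulation: find u (satisfying any essential BC) such that ∫_0^2/3 u'(x) v'(x) dx = ∫_0^2/3 f v dx for all v ∈ V.
Substituting f(x) = x - 1, the right-hand side is ∫_0^2/3 (x - 1) v dx.


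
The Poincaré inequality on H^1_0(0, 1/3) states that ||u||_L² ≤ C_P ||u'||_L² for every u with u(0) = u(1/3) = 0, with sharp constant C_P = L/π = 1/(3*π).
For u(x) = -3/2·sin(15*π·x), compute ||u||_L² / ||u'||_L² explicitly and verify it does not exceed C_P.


||u||_L² / ||u'||_L² = 1/(15*π) < C_P = 1/(3*π).

u(x) = -3/2·sin(15*π·x), so u'(x) = -45*π*cos(15*π*x)/2.
Writing u(x) = A·sin(kπx/L) with A = -3/2 and k = 5, use ∫_0^L sin²(kπx/L) dx = L/2 and ∫_0^L cos²(kπx/L) dx = L/2.
u² = 9/4·sin²(15*π·x) and (u')² = 2025*π^2/4·cos²(15*π·x), and each of sin², cos² integrates to L/2 = 1/6 over (0, 1/3).
∫_0^1/3 u² dx = 3/8, so ||u||_L² = sqrt(6)/4.
∫_0^1/3 (u')² dx = 675*π^2/8, so ||u'||_L² = 15*sqrt(6)*π/4.
Ratio ||u||_L² / ||u'||_L² = 1/(15*π).
Sharp Poincaré constant on H^1_0(0, 1/3) is C_P = L/π = 1/(3*π), achieved by sin(3*π·x).
This is the k = 5 harmonic; the ratio L/(kπ) is strictly less than C_P = L/π, consistent with the sharp inequality ||u||_L² ≤ C_P ||u'||_L².


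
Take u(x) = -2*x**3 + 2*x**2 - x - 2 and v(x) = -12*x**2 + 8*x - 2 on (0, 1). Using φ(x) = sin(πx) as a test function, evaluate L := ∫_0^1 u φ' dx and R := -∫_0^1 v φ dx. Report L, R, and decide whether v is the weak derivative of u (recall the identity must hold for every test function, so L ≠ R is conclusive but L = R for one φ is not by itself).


LHS = -24/π^3 + 4/π, RHS = -48/π^3 + 8/π. No, v is not the weak derivative of u.

u(x) = -2*x**3 + 2*x**2 - x - 2, classical derivative u'(x) = -6*x**2 + 4*x - 1.
φ(x) = sin(πx), so φ'(x) = π*cos(π*x).
Note φ(0) = φ(1) = 0, so the boundary term u·φ vanishes.
LHS = ∫_0^1 u(x) φ'(x) dx = ∫_0^1 (-2*π*x^3*cos(π*x) + 2*π*x^2*cos(π*x) - π*x*cos(π*x) - 2*π*cos(π*x)) dx. Term by term:
  ∫_0^1 -2*π*cos(π*x) dx = 0;  ∫_0^1 -π*x*cos(π*x) dx = 2/π;  ∫_0^1 -2*π*x^3*cos(π*x) dx = -24/π^3 + 6/π;
  ∫_0^1 2*π*x^2*cos(π*x) dx = -4/π.
Sum: 0 + 2/π + -24/π^3 + 6/π − 4/π = -24/π^3 + 4/π.
So LHS = -24/π^3 + 4/π.
∫_0^1 v(x) φ(x) dx = ∫_0^1 (-12*x^2*sin(π*x) + 8*x*sin(π*x) - 2*sin(π*x)) dx. Term by term:
  ∫_0^1 -2*sin(π*x) dx = -4/π;  ∫_0^1 -12*x^2*sin(π*x) dx = -12/π + 48/π^3;  ∫_0^1 8*x*sin(π*x) dx = 8/π.
Sum: -4/π + -12/π + 48/π^3 + 8/π = -8/π + 48/π^3.
So RHS = -∫_0^1 v(x) φ(x) dx = -48/π^3 + 8/π.
LHS − RHS = -4/π + 24/π^3 ≠ 0, so the identity fails.
(For a valid weak derivative the identity must hold for EVERY test function, in particular this one. The failure shows v is NOT the weak derivative of u.)
Correct weak derivative would be u'(x) = -6*x**2 + 4*x - 1.
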